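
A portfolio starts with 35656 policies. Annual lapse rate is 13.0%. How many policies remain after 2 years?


remaining = initial * (1 - lapse)^years
= 35656 * (1 - 0.13)^2
= 35656 * 0.7569
= 26988.0264


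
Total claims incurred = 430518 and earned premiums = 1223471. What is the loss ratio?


Loss ratio = claims / premiums
= 430518 / 1223471
= 0.3519


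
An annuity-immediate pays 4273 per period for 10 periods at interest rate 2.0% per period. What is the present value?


PV = PMT * (1 - (1+i)^(-n)) / i
= 4273 * (1 - (1+0.02)^(-10)) / 0.02
= 4273 * (1 - 0.820348) / 0.02
= 4273 * 8.982585
= 38382.5857


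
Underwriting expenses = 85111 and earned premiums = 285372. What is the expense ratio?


Expense ratio = expenses / premiums
= 85111 / 285372
= 0.2982


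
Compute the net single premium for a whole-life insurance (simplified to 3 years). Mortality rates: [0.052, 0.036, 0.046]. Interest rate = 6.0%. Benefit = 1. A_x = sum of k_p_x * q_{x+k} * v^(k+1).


v = 0.943396
Year 0: k_p_x=1.0, q=0.052, term=0.049057
Year 1: k_p_x=0.948, q=0.036, term=0.030374
Year 2: k_p_x=0.913872, q=0.046, term=0.035296
A_x = 0.1147


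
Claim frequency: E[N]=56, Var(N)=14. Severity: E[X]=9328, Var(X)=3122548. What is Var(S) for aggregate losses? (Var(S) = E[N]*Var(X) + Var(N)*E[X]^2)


Var(S) = E[N]*Var(X) + Var(N)*E[X]^2
= 56*3122548 + 14*9328^2
= 174862688 + 1218162176
= 1.3930e+09


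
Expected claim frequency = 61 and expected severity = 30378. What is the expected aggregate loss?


E[S] = E[N] * E[X]
= 61 * 30378
= 1.8531e+06


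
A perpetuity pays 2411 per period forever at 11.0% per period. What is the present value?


PV = PMT / i
= 2411 / 0.11
= 21918.1818


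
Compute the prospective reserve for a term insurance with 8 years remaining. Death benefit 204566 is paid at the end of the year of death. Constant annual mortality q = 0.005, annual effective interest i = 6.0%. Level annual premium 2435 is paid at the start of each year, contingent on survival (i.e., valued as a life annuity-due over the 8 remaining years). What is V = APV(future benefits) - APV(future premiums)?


v = 1/(1+i) = 0.943396
APV(future benefits) per unit = sum_{k=0}^{7} k_p_x * q * v^(k+1) = 0.030558
APV(future benefits) = 204566 * 0.030558 = 6251.0539
Life annuity-due factor ä_{x:8} = sum_{k=0}^{7} k_p_x * v^k = 6.478219
APV(future premiums) = 2435 * 6.478219 = 15774.4641
V = 6251.0539 - 15774.4641
= -9523.4102


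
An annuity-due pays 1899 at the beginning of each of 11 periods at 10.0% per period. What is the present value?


PV_due = PMT * (1-(1+i)^(-n))/i * (1+i)
PV_immediate = 12334.1208
PV_due = 12334.1208 * 1.1
= 13567.5329


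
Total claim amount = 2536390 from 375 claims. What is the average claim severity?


severity = total / number
= 2536390 / 375
= 6763.7067


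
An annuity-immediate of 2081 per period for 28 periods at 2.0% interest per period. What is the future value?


FV = PMT * ((1+i)^n - 1) / i
= 2081 * ((1.02)^28 - 1) / 0.02
= 2081 * (1.741024 - 1) / 0.02
= 77103.5687


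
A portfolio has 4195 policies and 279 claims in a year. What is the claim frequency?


frequency = claims / policies
= 279 / 4195
= 0.0665


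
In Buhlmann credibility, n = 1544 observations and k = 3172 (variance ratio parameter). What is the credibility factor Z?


Z = n / (n + k)
= 1544 / (1544 + 3172)
= 1544 / 4716
= 0.3274


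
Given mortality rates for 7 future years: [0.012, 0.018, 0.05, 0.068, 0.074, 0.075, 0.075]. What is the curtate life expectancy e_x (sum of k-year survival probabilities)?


e_x = sum_{k=1}^{n} k_p_x
k_p_x values:
  1_p_x = 0.988
  2_p_x = 0.970216
  3_p_x = 0.921705
  4_p_x = 0.859029
  5_p_x = 0.795461
  6_p_x = 0.735802
  7_p_x = 0.680616
e_x = 5.9508


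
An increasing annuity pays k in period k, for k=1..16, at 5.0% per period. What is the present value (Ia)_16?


(Ia)_n = sum_{k=1}^{n} k * v^k, v = 1/(1+i)
v = 0.952381
Sum computed term by term:
(Ia)_16 = 80.9975


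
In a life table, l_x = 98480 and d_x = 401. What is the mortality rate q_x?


q_x = d_x / l_x
= 401 / 98480
= 0.0041


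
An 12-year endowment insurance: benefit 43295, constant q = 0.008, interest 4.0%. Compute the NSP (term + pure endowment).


Term component = 3122.9771
Pure endowment = 12_p_x * v^12 * benefit = 0.908113 * 0.624597 * 43295 = 24557.1373
NSP = 27680.1144


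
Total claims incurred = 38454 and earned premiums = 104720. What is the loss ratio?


Loss ratio = claims / premiums
= 38454 / 104720
= 0.3672


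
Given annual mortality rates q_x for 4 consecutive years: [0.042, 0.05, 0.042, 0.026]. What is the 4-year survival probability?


p_k = 1 - q_k for each year
Survival = product of (1 - q_k)
= 0.958 * 0.95 * 0.958 * 0.974
= 0.8492


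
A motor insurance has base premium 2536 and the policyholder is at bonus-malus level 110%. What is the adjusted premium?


adjusted = base * BM_level / 100
= 2536 * 110 / 100
= 2536 * 1.1
= 2789.6


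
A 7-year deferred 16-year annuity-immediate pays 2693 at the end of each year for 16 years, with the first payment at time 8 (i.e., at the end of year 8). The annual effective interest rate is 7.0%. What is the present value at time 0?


PV at time 7 of the 16-year annuity-immediate:
a_n = 2693 * (1-(1+0.07)^(-16))/0.07 = 25439.8247
Discount back 7 years to time 0:
PV = 25439.8247 * (1+0.07)^(-7)
= 25439.8247 * 0.62275
= 15842.6443


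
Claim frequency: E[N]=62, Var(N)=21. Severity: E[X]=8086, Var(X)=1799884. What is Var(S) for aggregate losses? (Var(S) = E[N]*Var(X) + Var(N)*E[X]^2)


Var(S) = E[N]*Var(X) + Var(N)*E[X]^2
= 62*1799884 + 21*8086^2
= 111592808 + 1373051316
= 1.4846e+09


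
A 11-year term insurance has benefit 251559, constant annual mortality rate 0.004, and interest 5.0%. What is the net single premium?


NSP = benefit * sum_{k=0}^{n-1} k_p_x * q * v^(k+1)
With constant q=0.004, v=0.952381
Sum = 0.032632
NSP = 251559 * 0.032632
= 8208.9889


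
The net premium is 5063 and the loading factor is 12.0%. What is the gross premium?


Gross = net * (1 + loading)
= 5063 * (1 + 0.12)
= 5063 * 1.12
= 5670.56


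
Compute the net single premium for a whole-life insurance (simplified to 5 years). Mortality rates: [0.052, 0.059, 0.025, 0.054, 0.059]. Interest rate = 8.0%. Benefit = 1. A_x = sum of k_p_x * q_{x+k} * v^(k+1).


v = 0.925926
Year 0: k_p_x=1.0, q=0.052, term=0.048148
Year 1: k_p_x=0.948, q=0.059, term=0.047953
Year 2: k_p_x=0.892068, q=0.025, term=0.017704
Year 3: k_p_x=0.869766, q=0.054, term=0.034522
Year 4: k_p_x=0.822799, q=0.059, term=0.033039
A_x = 0.1814


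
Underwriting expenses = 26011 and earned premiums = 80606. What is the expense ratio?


Expense ratio = expenses / premiums
= 26011 / 80606
= 0.3227


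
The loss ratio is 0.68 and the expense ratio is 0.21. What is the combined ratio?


Combined ratio = loss ratio + expense ratio
= 0.68 + 0.21
= 0.89


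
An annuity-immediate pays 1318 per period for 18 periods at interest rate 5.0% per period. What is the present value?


PV = PMT * (1 - (1+i)^(-n)) / i
= 1318 * (1 - (1+0.05)^(-18)) / 0.05
= 1318 * (1 - 0.415521) / 0.05
= 1318 * 11.689587
= 15406.8755


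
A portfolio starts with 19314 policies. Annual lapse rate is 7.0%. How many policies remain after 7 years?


remaining = initial * (1 - lapse)^years
= 19314 * (1 - 0.07)^7
= 19314 * 0.601701
= 11621.2506


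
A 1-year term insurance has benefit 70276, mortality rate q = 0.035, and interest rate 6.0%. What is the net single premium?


NSP = benefit * q * v
v = 1/(1+i) = 0.943396
NSP = 70276 * 0.035 * 0.943396
= 2320.434


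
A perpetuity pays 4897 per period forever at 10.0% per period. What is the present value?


PV = PMT / i
= 4897 / 0.1
= 48970.0


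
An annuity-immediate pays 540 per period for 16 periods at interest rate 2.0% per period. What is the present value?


PV = PMT * (1 - (1+i)^(-n)) / i
= 540 * (1 - (1+0.02)^(-16)) / 0.02
= 540 * (1 - 0.728446) / 0.02
= 540 * 13.577709
= 7331.963


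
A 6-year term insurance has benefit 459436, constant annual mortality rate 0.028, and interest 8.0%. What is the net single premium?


NSP = benefit * sum_{k=0}^{n-1} k_p_x * q * v^(k+1)
With constant q=0.028, v=0.925926
Sum = 0.121478
NSP = 459436 * 0.121478
= 55811.4855


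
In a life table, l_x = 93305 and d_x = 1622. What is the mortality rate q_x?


q_x = d_x / l_x
= 1622 / 93305
= 0.0174


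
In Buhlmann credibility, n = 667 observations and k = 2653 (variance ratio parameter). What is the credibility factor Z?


Z = n / (n + k)
= 667 / (667 + 2653)
= 667 / 3320
= 0.2009


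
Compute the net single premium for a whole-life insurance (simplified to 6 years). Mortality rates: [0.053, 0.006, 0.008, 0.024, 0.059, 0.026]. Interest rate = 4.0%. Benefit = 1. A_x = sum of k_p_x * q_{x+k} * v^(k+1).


v = 0.961538
Year 0: k_p_x=1.0, q=0.053, term=0.050962
Year 1: k_p_x=0.947, q=0.006, term=0.005253
Year 2: k_p_x=0.941318, q=0.008, term=0.006695
Year 3: k_p_x=0.933787, q=0.024, term=0.019157
Year 4: k_p_x=0.911377, q=0.059, term=0.044196
Year 5: k_p_x=0.857605, q=0.026, term=0.017622
A_x = 0.1439


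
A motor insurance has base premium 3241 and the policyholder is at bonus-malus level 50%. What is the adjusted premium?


adjusted = base * BM_level / 100
= 3241 * 50 / 100
= 3241 * 0.5
= 1620.5


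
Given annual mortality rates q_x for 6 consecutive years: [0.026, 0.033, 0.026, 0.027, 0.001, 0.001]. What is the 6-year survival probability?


p_k = 1 - q_k for each year
Survival = product of (1 - q_k)
= 0.974 * 0.967 * 0.974 * 0.973 * 0.999 * 0.999
= 0.8908


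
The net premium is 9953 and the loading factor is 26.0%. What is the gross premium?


Gross = net * (1 + loading)
= 9953 * (1 + 0.26)
= 9953 * 1.26
= 12540.78


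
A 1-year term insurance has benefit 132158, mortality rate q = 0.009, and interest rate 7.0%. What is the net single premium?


NSP = benefit * q * v
v = 1/(1+i) = 0.934579
NSP = 132158 * 0.009 * 0.934579
= 1111.6093


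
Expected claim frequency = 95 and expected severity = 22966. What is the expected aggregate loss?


E[S] = E[N] * E[X]
= 95 * 22966
= 2.1818e+06


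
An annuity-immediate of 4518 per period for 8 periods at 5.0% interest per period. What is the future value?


FV = PMT * ((1+i)^n - 1) / i
= 4518 * ((1.05)^8 - 1) / 0.05
= 4518 * (1.477455 - 1) / 0.05
= 43142.8739


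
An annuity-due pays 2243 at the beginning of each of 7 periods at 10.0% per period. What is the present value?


PV_due = PMT * (1-(1+i)^(-n))/i * (1+i)
PV_immediate = 10919.8634
PV_due = 10919.8634 * 1.1
= 12011.8497


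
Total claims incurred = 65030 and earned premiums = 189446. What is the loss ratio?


Loss ratio = claims / premiums
= 65030 / 189446
= 0.3433


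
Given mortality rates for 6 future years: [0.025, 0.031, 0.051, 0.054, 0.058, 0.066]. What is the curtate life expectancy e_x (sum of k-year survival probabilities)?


e_x = sum_{k=1}^{n} k_p_x
k_p_x values:
  1_p_x = 0.975
  2_p_x = 0.944775
  3_p_x = 0.896591
  4_p_x = 0.848176
  5_p_x = 0.798981
  6_p_x = 0.746249
e_x = 5.2098


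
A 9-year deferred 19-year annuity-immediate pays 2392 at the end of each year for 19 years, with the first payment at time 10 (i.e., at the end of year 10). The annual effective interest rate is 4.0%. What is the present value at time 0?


PV at time 9 of the 19-year annuity-immediate:
a_n = 2392 * (1-(1+0.04)^(-19))/0.04 = 31416.383
Discount back 9 years to time 0:
PV = 31416.383 * (1+0.04)^(-9)
= 31416.383 * 0.702587
= 22072.734


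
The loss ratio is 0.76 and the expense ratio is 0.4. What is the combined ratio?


Combined ratio = loss ratio + expense ratio
= 0.76 + 0.4
= 1.16


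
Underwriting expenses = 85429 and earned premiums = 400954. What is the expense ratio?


Expense ratio = expenses / premiums
= 85429 / 400954
= 0.2131


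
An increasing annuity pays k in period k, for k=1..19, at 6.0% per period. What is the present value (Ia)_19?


(Ia)_n = sum_{k=1}^{n} k * v^k, v = 1/(1+i)
v = 0.943396
Sum computed term by term:
(Ia)_19 = 92.4643


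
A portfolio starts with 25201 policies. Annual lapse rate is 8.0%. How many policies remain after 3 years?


remaining = initial * (1 - lapse)^years
= 25201 * (1 - 0.08)^3
= 25201 * 0.778688
= 19623.7163


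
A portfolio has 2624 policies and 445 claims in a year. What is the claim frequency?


frequency = claims / policies
= 445 / 2624
= 0.1696


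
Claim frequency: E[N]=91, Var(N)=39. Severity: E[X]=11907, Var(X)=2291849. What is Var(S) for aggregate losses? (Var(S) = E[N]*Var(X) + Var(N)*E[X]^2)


Var(S) = E[N]*Var(X) + Var(N)*E[X]^2
= 91*2291849 + 39*11907^2
= 208558259 + 5529289311
= 5.7378e+09


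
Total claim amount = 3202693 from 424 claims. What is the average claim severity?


severity = total / number
= 3202693 / 424
= 7553.5212


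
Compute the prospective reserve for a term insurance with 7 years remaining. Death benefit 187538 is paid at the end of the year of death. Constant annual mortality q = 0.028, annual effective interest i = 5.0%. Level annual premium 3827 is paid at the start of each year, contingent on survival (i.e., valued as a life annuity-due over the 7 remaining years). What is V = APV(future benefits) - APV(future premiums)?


v = 1/(1+i) = 0.952381
APV(future benefits) per unit = sum_{k=0}^{6} k_p_x * q * v^(k+1) = 0.149851
APV(future benefits) = 187538 * 0.149851 = 28102.789
Life annuity-due factor ä_{x:7} = sum_{k=0}^{6} k_p_x * v^k = 5.619419
APV(future premiums) = 3827 * 5.619419 = 21505.5163
V = 28102.789 - 21505.5163
= 6597.2728


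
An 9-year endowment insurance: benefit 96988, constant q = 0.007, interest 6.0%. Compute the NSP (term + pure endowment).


Term component = 4502.7726
Pure endowment = 9_p_x * v^9 * benefit = 0.938735 * 0.591898 * 96988 = 53890.0334
NSP = 58392.806


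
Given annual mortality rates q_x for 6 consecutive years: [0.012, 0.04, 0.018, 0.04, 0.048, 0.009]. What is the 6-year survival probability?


p_k = 1 - q_k for each year
Survival = product of (1 - q_k)
= 0.988 * 0.96 * 0.982 * 0.96 * 0.952 * 0.991
= 0.8436


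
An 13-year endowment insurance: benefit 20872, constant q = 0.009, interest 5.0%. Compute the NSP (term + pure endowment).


Term component = 1682.6208
Pure endowment = 13_p_x * v^13 * benefit = 0.889114 * 0.530321 * 20872 = 9841.4862
NSP = 11524.1069


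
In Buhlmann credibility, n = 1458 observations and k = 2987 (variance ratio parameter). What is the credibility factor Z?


Z = n / (n + k)
= 1458 / (1458 + 2987)
= 1458 / 4445
= 0.328


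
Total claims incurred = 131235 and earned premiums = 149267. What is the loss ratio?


Loss ratio = claims / premiums
= 131235 / 149267
= 0.8792


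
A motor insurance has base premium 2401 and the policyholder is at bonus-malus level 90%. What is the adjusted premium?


adjusted = base * BM_level / 100
= 2401 * 90 / 100
= 2401 * 0.9
= 2160.9


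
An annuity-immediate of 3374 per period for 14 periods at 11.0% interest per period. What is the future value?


FV = PMT * ((1+i)^n - 1) / i
= 3374 * ((1.11)^14 - 1) / 0.11
= 3374 * (4.310441 - 1) / 0.11
= 101540.2533


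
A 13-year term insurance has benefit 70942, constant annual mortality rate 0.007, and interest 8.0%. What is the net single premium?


NSP = benefit * sum_{k=0}^{n-1} k_p_x * q * v^(k+1)
With constant q=0.007, v=0.925926
Sum = 0.053457
NSP = 70942 * 0.053457
= 3792.3382


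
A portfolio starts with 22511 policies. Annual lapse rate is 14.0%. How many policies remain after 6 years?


remaining = initial * (1 - lapse)^years
= 22511 * (1 - 0.14)^6
= 22511 * 0.404567
= 9107.213


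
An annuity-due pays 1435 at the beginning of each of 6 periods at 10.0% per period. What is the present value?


PV_due = PMT * (1-(1+i)^(-n))/i * (1+i)
PV_immediate = 6249.7991
PV_due = 6249.7991 * 1.1
= 6874.779


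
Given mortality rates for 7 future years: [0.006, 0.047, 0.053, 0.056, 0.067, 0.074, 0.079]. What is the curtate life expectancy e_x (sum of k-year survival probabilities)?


e_x = sum_{k=1}^{n} k_p_x
k_p_x values:
  1_p_x = 0.994
  2_p_x = 0.947282
  3_p_x = 0.897076
  4_p_x = 0.84684
  5_p_x = 0.790102
  6_p_x = 0.731634
  7_p_x = 0.673835
e_x = 5.8808


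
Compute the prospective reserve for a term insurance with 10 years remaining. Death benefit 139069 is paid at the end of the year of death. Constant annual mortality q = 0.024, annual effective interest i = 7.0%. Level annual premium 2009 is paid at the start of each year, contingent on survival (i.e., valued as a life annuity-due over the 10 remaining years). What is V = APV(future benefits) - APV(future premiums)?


v = 1/(1+i) = 0.934579
APV(future benefits) per unit = sum_{k=0}^{9} k_p_x * q * v^(k+1) = 0.15352
APV(future benefits) = 139069 * 0.15352 = 21349.8846
Life annuity-due factor ä_{x:10} = sum_{k=0}^{9} k_p_x * v^k = 6.844437
APV(future premiums) = 2009 * 6.844437 = 13750.4741
V = 21349.8846 - 13750.4741
= 7599.4105


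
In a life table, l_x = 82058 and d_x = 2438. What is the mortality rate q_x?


q_x = d_x / l_x
= 2438 / 82058
= 0.0297


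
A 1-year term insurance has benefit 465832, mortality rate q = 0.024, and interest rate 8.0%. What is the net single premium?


NSP = benefit * q * v
v = 1/(1+i) = 0.925926
NSP = 465832 * 0.024 * 0.925926
= 10351.8222


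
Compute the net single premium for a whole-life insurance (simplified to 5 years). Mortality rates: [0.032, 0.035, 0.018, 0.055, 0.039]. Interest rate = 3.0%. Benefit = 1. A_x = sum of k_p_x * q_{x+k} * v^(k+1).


v = 0.970874
Year 0: k_p_x=1.0, q=0.032, term=0.031068
Year 1: k_p_x=0.968, q=0.035, term=0.031935
Year 2: k_p_x=0.93412, q=0.018, term=0.015387
Year 3: k_p_x=0.917306, q=0.055, term=0.044826
Year 4: k_p_x=0.866854, q=0.039, term=0.029162
A_x = 0.1524


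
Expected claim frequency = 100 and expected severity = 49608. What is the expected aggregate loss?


E[S] = E[N] * E[X]
= 100 * 49608
= 4.9608e+06


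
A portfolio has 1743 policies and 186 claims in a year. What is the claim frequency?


frequency = claims / policies
= 186 / 1743
= 0.1067


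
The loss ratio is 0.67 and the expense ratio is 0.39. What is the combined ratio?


Combined ratio = loss ratio + expense ratio
= 0.67 + 0.39
= 1.06


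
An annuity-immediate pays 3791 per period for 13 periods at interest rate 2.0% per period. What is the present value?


PV = PMT * (1 - (1+i)^(-n)) / i
= 3791 * (1 - (1+0.02)^(-13)) / 0.02
= 3791 * (1 - 0.773033) / 0.02
= 3791 * 11.348374
= 43021.6849


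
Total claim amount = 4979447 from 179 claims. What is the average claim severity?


severity = total / number
= 4979447 / 179
= 27818.1397


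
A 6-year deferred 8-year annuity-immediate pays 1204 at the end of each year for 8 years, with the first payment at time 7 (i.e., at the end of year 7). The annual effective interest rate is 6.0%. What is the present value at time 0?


PV at time 6 of the 8-year annuity-immediate:
a_n = 1204 * (1-(1+0.06)^(-8))/0.06 = 7476.5917
Discount back 6 years to time 0:
PV = 7476.5917 * (1+0.06)^(-6)
= 7476.5917 * 0.704961
= 5270.7022


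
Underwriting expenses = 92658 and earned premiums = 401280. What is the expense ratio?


Expense ratio = expenses / premiums
= 92658 / 401280
= 0.2309


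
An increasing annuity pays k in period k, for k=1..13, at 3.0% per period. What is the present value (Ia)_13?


(Ia)_n = sum_{k=1}^{n} k * v^k, v = 1/(1+i)
v = 0.970874
Sum computed term by term:
(Ia)_13 = 70.0546


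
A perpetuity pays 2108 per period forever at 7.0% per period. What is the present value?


PV = PMT / i
= 2108 / 0.07
= 30114.2857


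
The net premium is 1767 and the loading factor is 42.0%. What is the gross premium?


Gross = net * (1 + loading)
= 1767 * (1 + 0.42)
= 1767 * 1.42
= 2509.14


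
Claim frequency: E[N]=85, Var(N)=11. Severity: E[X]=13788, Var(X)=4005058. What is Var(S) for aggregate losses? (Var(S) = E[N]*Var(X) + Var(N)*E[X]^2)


Var(S) = E[N]*Var(X) + Var(N)*E[X]^2
= 85*4005058 + 11*13788^2
= 340429930 + 2091198384
= 2.4316e+09


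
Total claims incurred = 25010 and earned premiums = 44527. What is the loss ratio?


Loss ratio = claims / premiums
= 25010 / 44527
= 0.5617


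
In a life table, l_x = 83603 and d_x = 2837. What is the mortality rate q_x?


q_x = d_x / l_x
= 2837 / 83603
= 0.0339


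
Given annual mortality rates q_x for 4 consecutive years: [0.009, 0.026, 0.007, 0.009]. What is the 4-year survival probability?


p_k = 1 - q_k for each year
Survival = product of (1 - q_k)
= 0.991 * 0.974 * 0.993 * 0.991
= 0.9499


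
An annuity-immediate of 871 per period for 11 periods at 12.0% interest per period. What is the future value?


FV = PMT * ((1+i)^n - 1) / i
= 871 * ((1.12)^11 - 1) / 0.12
= 871 * (3.47855 - 1) / 0.12
= 17990.142


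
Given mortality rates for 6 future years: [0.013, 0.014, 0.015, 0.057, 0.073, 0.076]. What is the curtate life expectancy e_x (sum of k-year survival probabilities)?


e_x = sum_{k=1}^{n} k_p_x
k_p_x values:
  1_p_x = 0.987
  2_p_x = 0.973182
  3_p_x = 0.958584
  4_p_x = 0.903945
  5_p_x = 0.837957
  6_p_x = 0.774272
e_x = 5.4349


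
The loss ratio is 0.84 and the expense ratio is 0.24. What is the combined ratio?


Combined ratio = loss ratio + expense ratio
= 0.84 + 0.24
= 1.08


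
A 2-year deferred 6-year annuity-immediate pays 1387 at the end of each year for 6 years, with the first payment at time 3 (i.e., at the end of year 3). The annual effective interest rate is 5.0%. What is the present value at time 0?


PV at time 2 of the 6-year annuity-immediate:
a_n = 1387 * (1-(1+0.05)^(-6))/0.05 = 7039.9849
Discount back 2 years to time 0:
PV = 7039.9849 * (1+0.05)^(-2)
= 7039.9849 * 0.907029
= 6385.4738


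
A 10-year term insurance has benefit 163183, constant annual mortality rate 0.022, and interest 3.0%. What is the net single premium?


NSP = benefit * sum_{k=0}^{n-1} k_p_x * q * v^(k+1)
With constant q=0.022, v=0.970874
Sum = 0.171057
NSP = 163183 * 0.171057
= 27913.5221


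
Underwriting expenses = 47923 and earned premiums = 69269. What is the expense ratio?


Expense ratio = expenses / premiums
= 47923 / 69269
= 0.6918


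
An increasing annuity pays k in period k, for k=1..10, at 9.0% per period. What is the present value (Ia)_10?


(Ia)_n = sum_{k=1}^{n} k * v^k, v = 1/(1+i)
v = 0.917431
Sum computed term by term:
(Ia)_10 = 30.7904


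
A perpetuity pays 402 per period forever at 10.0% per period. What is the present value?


PV = PMT / i
= 402 / 0.1
= 4020.0


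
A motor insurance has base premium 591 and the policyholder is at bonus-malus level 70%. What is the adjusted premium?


adjusted = base * BM_level / 100
= 591 * 70 / 100
= 591 * 0.7
= 413.7


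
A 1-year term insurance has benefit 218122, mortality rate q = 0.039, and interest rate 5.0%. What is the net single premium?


NSP = benefit * q * v
v = 1/(1+i) = 0.952381
NSP = 218122 * 0.039 * 0.952381
= 8101.6743


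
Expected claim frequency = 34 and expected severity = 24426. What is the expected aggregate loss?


E[S] = E[N] * E[X]
= 34 * 24426
= 830484


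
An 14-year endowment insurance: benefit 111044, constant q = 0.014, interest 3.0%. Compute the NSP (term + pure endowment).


Term component = 16157.5903
Pure endowment = 14_p_x * v^14 * benefit = 0.820875 * 0.661118 * 111044 = 60263.0018
NSP = 76420.5921


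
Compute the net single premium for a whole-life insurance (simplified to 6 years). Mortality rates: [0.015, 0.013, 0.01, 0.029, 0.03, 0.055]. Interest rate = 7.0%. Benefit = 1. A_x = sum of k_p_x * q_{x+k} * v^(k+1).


v = 0.934579
Year 0: k_p_x=1.0, q=0.015, term=0.014019
Year 1: k_p_x=0.985, q=0.013, term=0.011184
Year 2: k_p_x=0.972195, q=0.01, term=0.007936
Year 3: k_p_x=0.962473, q=0.029, term=0.021294
Year 4: k_p_x=0.934561, q=0.03, term=0.01999
Year 5: k_p_x=0.906524, q=0.055, term=0.033223
A_x = 0.1076


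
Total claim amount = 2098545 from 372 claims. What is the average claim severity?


severity = total / number
= 2098545 / 372
= 5641.25


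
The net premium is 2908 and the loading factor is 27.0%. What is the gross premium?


Gross = net * (1 + loading)
= 2908 * (1 + 0.27)
= 2908 * 1.27
= 3693.16


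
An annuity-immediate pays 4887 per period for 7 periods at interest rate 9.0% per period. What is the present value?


PV = PMT * (1 - (1+i)^(-n)) / i
= 4887 * (1 - (1+0.09)^(-7)) / 0.09
= 4887 * (1 - 0.547034) / 0.09
= 4887 * 5.032953
= 24596.0405


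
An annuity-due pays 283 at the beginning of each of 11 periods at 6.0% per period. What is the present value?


PV_due = PMT * (1-(1+i)^(-n))/i * (1+i)
PV_immediate = 2231.9855
PV_due = 2231.9855 * 1.06
= 2365.9046


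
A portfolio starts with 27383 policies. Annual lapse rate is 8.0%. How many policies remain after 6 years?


remaining = initial * (1 - lapse)^years
= 27383 * (1 - 0.08)^6
= 27383 * 0.606355
= 16603.819


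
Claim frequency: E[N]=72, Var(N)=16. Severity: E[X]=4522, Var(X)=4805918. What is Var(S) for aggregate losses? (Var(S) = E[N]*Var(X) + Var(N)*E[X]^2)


Var(S) = E[N]*Var(X) + Var(N)*E[X]^2
= 72*4805918 + 16*4522^2
= 346026096 + 327175744
= 6.7320e+08


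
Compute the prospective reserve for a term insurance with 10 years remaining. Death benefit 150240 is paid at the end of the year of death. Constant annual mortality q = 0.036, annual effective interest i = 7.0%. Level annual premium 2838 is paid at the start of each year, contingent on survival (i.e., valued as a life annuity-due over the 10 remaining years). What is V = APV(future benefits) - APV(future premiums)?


v = 1/(1+i) = 0.934579
APV(future benefits) per unit = sum_{k=0}^{9} k_p_x * q * v^(k+1) = 0.219968
APV(future benefits) = 150240 * 0.219968 = 33048.0069
Life annuity-due factor ä_{x:10} = sum_{k=0}^{9} k_p_x * v^k = 6.537941
APV(future premiums) = 2838 * 6.537941 = 18554.6756
V = 33048.0069 - 18554.6756
= 14493.3313


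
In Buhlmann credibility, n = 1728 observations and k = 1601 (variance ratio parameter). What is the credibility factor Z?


Z = n / (n + k)
= 1728 / (1728 + 1601)
= 1728 / 3329
= 0.5191


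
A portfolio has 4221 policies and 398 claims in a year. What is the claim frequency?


frequency = claims / policies
= 398 / 4221
= 0.0943


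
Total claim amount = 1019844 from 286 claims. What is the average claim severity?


severity = total / number
= 1019844 / 286
= 3565.8881


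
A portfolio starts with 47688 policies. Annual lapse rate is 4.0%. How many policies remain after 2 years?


remaining = initial * (1 - lapse)^years
= 47688 * (1 - 0.04)^2
= 47688 * 0.9216
= 43949.2608


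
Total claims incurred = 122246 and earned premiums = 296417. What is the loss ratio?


Loss ratio = claims / premiums
= 122246 / 296417
= 0.4124


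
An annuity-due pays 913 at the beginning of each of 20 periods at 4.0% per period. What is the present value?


PV_due = PMT * (1-(1+i)^(-n))/i * (1+i)
PV_immediate = 12407.968
PV_due = 12407.968 * 1.04
= 12904.2867


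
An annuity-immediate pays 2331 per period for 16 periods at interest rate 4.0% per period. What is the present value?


PV = PMT * (1 - (1+i)^(-n)) / i
= 2331 * (1 - (1+0.04)^(-16)) / 0.04
= 2331 * (1 - 0.533908) / 0.04
= 2331 * 11.652296
= 27161.5011


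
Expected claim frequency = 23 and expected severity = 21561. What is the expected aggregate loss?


E[S] = E[N] * E[X]
= 23 * 21561
= 495903


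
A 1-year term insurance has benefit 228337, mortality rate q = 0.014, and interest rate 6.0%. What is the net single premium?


NSP = benefit * q * v
v = 1/(1+i) = 0.943396
NSP = 228337 * 0.014 * 0.943396
= 3015.7717


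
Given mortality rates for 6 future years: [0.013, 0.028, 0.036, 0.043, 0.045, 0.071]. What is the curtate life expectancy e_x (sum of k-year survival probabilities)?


e_x = sum_{k=1}^{n} k_p_x
k_p_x values:
  1_p_x = 0.987
  2_p_x = 0.959364
  3_p_x = 0.924827
  4_p_x = 0.885059
  5_p_x = 0.845232
  6_p_x = 0.78522
e_x = 5.3867


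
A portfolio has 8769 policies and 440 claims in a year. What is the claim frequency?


frequency = claims / policies
= 440 / 8769
= 0.0502


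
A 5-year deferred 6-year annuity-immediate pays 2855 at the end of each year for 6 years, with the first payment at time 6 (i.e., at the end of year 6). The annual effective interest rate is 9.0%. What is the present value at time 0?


PV at time 5 of the 6-year annuity-immediate:
a_n = 2855 * (1-(1+0.09)^(-6))/0.09 = 12807.2976
Discount back 5 years to time 0:
PV = 12807.2976 * (1+0.09)^(-5)
= 12807.2976 * 0.649931
= 8323.8647


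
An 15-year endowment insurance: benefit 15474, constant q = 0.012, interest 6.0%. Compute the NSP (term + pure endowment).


Term component = 1681.1216
Pure endowment = 15_p_x * v^15 * benefit = 0.834361 * 0.417265 * 15474 = 5387.2705
NSP = 7068.3921


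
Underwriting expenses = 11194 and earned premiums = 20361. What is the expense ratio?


Expense ratio = expenses / premiums
= 11194 / 20361
= 0.5498


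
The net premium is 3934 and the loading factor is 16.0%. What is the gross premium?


Gross = net * (1 + loading)
= 3934 * (1 + 0.16)
= 3934 * 1.16
= 4563.44


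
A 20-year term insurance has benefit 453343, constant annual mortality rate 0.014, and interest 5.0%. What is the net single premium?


NSP = benefit * sum_{k=0}^{n-1} k_p_x * q * v^(k+1)
With constant q=0.014, v=0.952381
Sum = 0.156563
NSP = 453343 * 0.156563
= 70976.6899


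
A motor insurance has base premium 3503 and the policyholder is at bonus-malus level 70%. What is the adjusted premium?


adjusted = base * BM_level / 100
= 3503 * 70 / 100
= 3503 * 0.7
= 2452.1


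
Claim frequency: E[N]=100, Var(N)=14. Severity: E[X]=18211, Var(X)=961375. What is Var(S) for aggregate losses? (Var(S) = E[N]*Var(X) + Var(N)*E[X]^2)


Var(S) = E[N]*Var(X) + Var(N)*E[X]^2
= 100*961375 + 14*18211^2
= 96137500 + 4642967294
= 4.7391e+09


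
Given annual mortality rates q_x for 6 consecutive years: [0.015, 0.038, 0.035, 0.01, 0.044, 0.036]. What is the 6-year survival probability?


p_k = 1 - q_k for each year
Survival = product of (1 - q_k)
= 0.985 * 0.962 * 0.965 * 0.99 * 0.956 * 0.964
= 0.8343


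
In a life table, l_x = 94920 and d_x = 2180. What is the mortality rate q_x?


q_x = d_x / l_x
= 2180 / 94920
= 0.023


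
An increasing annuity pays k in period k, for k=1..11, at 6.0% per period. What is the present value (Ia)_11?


(Ia)_n = sum_{k=1}^{n} k * v^k, v = 1/(1+i)
v = 0.943396
Sum computed term by term:
(Ia)_11 = 42.7571


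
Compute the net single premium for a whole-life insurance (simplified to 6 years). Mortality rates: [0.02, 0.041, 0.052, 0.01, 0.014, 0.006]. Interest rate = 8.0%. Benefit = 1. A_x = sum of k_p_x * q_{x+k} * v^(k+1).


v = 0.925926
Year 0: k_p_x=1.0, q=0.02, term=0.018519
Year 1: k_p_x=0.98, q=0.041, term=0.034448
Year 2: k_p_x=0.93982, q=0.052, term=0.038795
Year 3: k_p_x=0.890949, q=0.01, term=0.006549
Year 4: k_p_x=0.88204, q=0.014, term=0.008404
Year 5: k_p_x=0.869691, q=0.006, term=0.003288
A_x = 0.11


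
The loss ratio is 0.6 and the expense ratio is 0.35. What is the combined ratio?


Combined ratio = loss ratio + expense ratio
= 0.6 + 0.35
= 0.95


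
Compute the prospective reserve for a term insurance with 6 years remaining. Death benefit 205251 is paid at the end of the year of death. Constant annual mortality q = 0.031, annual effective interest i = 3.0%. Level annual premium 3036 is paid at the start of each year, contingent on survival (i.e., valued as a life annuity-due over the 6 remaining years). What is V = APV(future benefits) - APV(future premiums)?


v = 1/(1+i) = 0.970874
APV(future benefits) per unit = sum_{k=0}^{5} k_p_x * q * v^(k+1) = 0.155865
APV(future benefits) = 205251 * 0.155865 = 31991.5425
Life annuity-due factor ä_{x:6} = sum_{k=0}^{5} k_p_x * v^k = 5.178756
APV(future premiums) = 3036 * 5.178756 = 15722.7025
V = 31991.5425 - 15722.7025
= 16268.84


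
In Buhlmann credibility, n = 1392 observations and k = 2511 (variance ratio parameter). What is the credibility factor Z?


Z = n / (n + k)
= 1392 / (1392 + 2511)
= 1392 / 3903
= 0.3566


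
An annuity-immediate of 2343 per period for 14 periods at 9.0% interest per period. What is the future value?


FV = PMT * ((1+i)^n - 1) / i
= 2343 * ((1.09)^14 - 1) / 0.09
= 2343 * (3.341727 - 1) / 0.09
= 60962.9603


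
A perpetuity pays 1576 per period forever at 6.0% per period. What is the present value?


PV = PMT / i
= 1576 / 0.06
= 26266.6667


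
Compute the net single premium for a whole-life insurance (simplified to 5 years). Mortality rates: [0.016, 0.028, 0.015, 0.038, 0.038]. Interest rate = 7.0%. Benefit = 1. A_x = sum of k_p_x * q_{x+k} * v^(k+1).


v = 0.934579
Year 0: k_p_x=1.0, q=0.016, term=0.014953
Year 1: k_p_x=0.984, q=0.028, term=0.024065
Year 2: k_p_x=0.956448, q=0.015, term=0.011711
Year 3: k_p_x=0.942101, q=0.038, term=0.027312
Year 4: k_p_x=0.906301, q=0.038, term=0.024555
A_x = 0.1026


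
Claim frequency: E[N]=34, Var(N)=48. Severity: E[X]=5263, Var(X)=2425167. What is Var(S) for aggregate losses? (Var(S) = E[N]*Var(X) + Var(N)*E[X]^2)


Var(S) = E[N]*Var(X) + Var(N)*E[X]^2
= 34*2425167 + 48*5263^2
= 82455678 + 1329560112
= 1.4120e+09


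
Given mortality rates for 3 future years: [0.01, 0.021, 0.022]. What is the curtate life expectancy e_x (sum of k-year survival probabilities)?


e_x = sum_{k=1}^{n} k_p_x
k_p_x values:
  1_p_x = 0.99
  2_p_x = 0.96921
  3_p_x = 0.947887
e_x = 2.9071


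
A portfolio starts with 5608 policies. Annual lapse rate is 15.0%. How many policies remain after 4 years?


remaining = initial * (1 - lapse)^years
= 5608 * (1 - 0.15)^4
= 5608 * 0.522006
= 2927.411


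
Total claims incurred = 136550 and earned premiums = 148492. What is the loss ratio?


Loss ratio = claims / premiums
= 136550 / 148492
= 0.9196


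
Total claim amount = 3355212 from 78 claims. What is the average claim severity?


severity = total / number
= 3355212 / 78
= 43015.5385


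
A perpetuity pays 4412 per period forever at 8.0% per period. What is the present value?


PV = PMT / i
= 4412 / 0.08
= 55150.0


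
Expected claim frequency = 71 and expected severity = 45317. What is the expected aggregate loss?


E[S] = E[N] * E[X]
= 71 * 45317
= 3.2175e+06


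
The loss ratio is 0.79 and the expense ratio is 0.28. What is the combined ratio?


Combined ratio = loss ratio + expense ratio
= 0.79 + 0.28
= 1.07


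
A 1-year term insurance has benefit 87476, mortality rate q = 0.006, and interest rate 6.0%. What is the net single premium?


NSP = benefit * q * v
v = 1/(1+i) = 0.943396
NSP = 87476 * 0.006 * 0.943396
= 495.1472


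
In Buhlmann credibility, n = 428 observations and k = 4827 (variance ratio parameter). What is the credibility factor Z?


Z = n / (n + k)
= 428 / (428 + 4827)
= 428 / 5255
= 0.0814


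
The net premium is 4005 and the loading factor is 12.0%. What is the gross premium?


Gross = net * (1 + loading)
= 4005 * (1 + 0.12)
= 4005 * 1.12
= 4485.6


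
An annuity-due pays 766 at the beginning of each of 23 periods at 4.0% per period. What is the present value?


PV_due = PMT * (1-(1+i)^(-n))/i * (1+i)
PV_immediate = 11380.3407
PV_due = 11380.3407 * 1.04
= 11835.5543


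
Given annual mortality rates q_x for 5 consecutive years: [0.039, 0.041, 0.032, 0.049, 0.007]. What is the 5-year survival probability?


p_k = 1 - q_k for each year
Survival = product of (1 - q_k)
= 0.961 * 0.959 * 0.968 * 0.951 * 0.993
= 0.8425


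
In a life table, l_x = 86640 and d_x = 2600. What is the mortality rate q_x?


q_x = d_x / l_x
= 2600 / 86640
= 0.03


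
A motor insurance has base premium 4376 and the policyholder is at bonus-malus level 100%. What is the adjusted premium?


adjusted = base * BM_level / 100
= 4376 * 100 / 100
= 4376 * 1.0
= 4376.0


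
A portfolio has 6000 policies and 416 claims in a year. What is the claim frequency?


frequency = claims / policies
= 416 / 6000
= 0.0693


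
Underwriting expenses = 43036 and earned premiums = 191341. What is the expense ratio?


Expense ratio = expenses / premiums
= 43036 / 191341
= 0.2249


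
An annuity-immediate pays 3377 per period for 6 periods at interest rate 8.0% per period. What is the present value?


PV = PMT * (1 - (1+i)^(-n)) / i
= 3377 * (1 - (1+0.08)^(-6)) / 0.08
= 3377 * (1 - 0.63017) / 0.08
= 3377 * 4.62288
= 15611.4646


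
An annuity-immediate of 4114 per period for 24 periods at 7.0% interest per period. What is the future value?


FV = PMT * ((1+i)^n - 1) / i
= 4114 * ((1.07)^24 - 1) / 0.07
= 4114 * (5.072367 - 1) / 0.07
= 239338.8235


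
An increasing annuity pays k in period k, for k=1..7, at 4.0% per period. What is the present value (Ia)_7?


(Ia)_n = sum_{k=1}^{n} k * v^k, v = 1/(1+i)
v = 0.961538
Sum computed term by term:
(Ia)_7 = 23.0678


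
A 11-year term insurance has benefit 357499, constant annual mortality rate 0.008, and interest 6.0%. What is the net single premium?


NSP = benefit * sum_{k=0}^{n-1} k_p_x * q * v^(k+1)
With constant q=0.008, v=0.943396
Sum = 0.060913
NSP = 357499 * 0.060913
= 21776.2854


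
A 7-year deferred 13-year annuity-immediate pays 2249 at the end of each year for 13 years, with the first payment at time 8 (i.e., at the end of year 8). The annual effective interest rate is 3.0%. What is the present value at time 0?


PV at time 7 of the 13-year annuity-immediate:
a_n = 2249 * (1-(1+0.03)^(-13))/0.03 = 23918.0145
Discount back 7 years to time 0:
PV = 23918.0145 * (1+0.03)^(-7)
= 23918.0145 * 0.813092
= 19447.5346


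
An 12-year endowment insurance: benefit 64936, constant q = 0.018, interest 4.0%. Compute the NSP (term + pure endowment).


Term component = 10030.5169
Pure endowment = 12_p_x * v^12 * benefit = 0.804151 * 0.624597 * 64936 = 32615.4455
NSP = 42645.9624


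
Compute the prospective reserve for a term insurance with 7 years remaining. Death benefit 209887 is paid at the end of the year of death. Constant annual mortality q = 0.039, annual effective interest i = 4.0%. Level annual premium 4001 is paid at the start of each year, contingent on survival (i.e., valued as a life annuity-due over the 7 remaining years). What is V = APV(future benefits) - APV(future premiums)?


v = 1/(1+i) = 0.961538
APV(future benefits) per unit = sum_{k=0}^{6} k_p_x * q * v^(k+1) = 0.209704
APV(future benefits) = 209887 * 0.209704 = 44014.1221
Life annuity-due factor ä_{x:7} = sum_{k=0}^{6} k_p_x * v^k = 5.592104
APV(future premiums) = 4001 * 5.592104 = 22374.0079
V = 44014.1221 - 22374.0079
= 21640.1142


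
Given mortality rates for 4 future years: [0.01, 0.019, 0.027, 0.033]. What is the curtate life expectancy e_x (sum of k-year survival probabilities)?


e_x = sum_{k=1}^{n} k_p_x
k_p_x values:
  1_p_x = 0.99
  2_p_x = 0.97119
  3_p_x = 0.944968
  4_p_x = 0.913784
e_x = 3.8199


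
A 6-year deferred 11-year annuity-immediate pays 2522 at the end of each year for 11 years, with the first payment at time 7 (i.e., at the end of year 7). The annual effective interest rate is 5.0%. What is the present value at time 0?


PV at time 6 of the 11-year annuity-immediate:
a_n = 2522 * (1-(1+0.05)^(-11))/0.05 = 20948.7767
Discount back 6 years to time 0:
PV = 20948.7767 * (1+0.05)^(-6)
= 20948.7767 * 0.746215
= 15632.2997


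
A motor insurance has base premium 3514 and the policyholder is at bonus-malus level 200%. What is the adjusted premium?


adjusted = base * BM_level / 100
= 3514 * 200 / 100
= 3514 * 2.0
= 7028.0
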